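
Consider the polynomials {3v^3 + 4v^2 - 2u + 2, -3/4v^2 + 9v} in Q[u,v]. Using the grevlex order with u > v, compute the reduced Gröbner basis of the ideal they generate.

f_1 = 3v^3 + 4v^2 - 2u + 2, LT = v^3.
f_2 = -3/4v^2 + 9v, LT = v^2.

S(f_1,f_2): lcm = v^3. S = 40/3v^2 - 2/3u + 2/3.
  leading term v^2: subtract (-160/9)·f_2 from 40/3v^2 - 2/3u + 2/3 → -2/3u + 160v + 2/3
  leading term u: no divisor's leading term divides it; move -2/3u to the remainder.
  leading term v: no divisor's leading term divides it; move 160v to the remainder.
  leading term 1: no divisor's leading term divides it; move 2/3 to the remainder.
  remainder -2/3u + 160v + 2/3 ≠ 0; add g_3 = -2/3u + 160v + 2/3 to the basis.

S(f_1,g_3): leading monomials are coprime, so the S-polynomial reduces to 0 (Buchberger's first criterion).
S(f_2,g_3): leading monomials are coprime, so the S-polynomial reduces to 0 (Buchberger's first criterion).
Every S-polynomial of the final basis reduces to 0, so we have a Gröbner basis.
Inter-reduce: drop elements whose leading term is divisible by another's, tail-reduce, and make monic.

G = {v^2 - 12v, u - 240v - 1}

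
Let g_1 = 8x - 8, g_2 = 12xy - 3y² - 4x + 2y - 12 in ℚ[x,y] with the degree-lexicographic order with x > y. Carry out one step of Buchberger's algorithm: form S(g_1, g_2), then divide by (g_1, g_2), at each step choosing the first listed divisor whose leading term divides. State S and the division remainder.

lcm(LM(g_1), LM(g_2)) = xy.
S = (lcm/LT(g_1))·g_1 − (lcm/LT(g_2))·g_2 = ¼y² + ⅓x - 7/6y + 1.
Reduce S modulo (g_1, g_2) in that order:
  leading term y²: no divisor's leading term divides it; move ¼y² to the remainder.
  leading term x: subtract (1/24)·g_1 from ⅓x - 7/6y + 1 → -7/6y + 4/3
  leading term y: no divisor's leading term divides it; move -7/6y to the remainder.
  leading term 1: no divisor's leading term divides it; move 4/3 to the remainder.
The remainder ¼y² - 7/6y + 4/3 is nonzero, so it would be added as the next basis element.
This is the inner loop of Buchberger's algorithm — each nonzero remainder becomes a new basis element.

S(g_1, g_2) = ¼y² + ⅓x - 7/6y + 1; remainder on division = ¼y² - 7/6y + 4/3.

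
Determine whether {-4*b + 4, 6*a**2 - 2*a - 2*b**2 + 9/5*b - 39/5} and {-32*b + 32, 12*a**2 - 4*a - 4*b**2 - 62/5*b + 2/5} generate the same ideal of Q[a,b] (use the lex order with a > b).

Yes, the ideals are equal.

Equality of ideals is decidable: compute both reduced Gröbner bases (unique for the ordering) and check whether they agree.
Buchberger on the first generating set:
f_1 = -4*b + 4, LT = b.
f_2 = 6*a**2 - 2*a - 2*b**2 + 9/5*b - 39/5, LT = a**2.

The S-polynomials (S(f_1,f_2)) all reduce to 0 modulo the current basis, so we have a Gröbner basis.
Inter-reduce: drop elements whose leading term is divisible by another's, tail-reduce, and make monic.
Reduced Gröbner basis: {a**2 - 1/3*a - 4/3, b - 1}.

Buchberger on the second generating set:
h_1 = -32*b + 32, LT = b.
h_2 = 12*a**2 - 4*a - 4*b**2 - 62/5*b + 2/5, LT = a**2.

The S-polynomials (S(h_1,h_2)) all reduce to 0 modulo the current basis, so we have a Gröbner basis.
Inter-reduce: drop elements whose leading term is divisible by another's, tail-reduce, and make monic.
Reduced Gröbner basis: {a**2 - 1/3*a - 4/3, b - 1}.

Same reduced basis, so the two generating sets span the same ideal.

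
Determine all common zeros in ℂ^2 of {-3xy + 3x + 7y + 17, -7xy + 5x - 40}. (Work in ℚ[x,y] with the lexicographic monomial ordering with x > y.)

{(1, -5), (-140/3, 41/49)}

Compute a lex Gröbner basis by Buchberger's algorithm.
f_1 = -3xy + 3x + 7y + 17, LT = xy.
f_2 = -7xy + 5x - 40, LT = xy.

S(f_1,f_2): lcm = xy. S = -2/7x - 7/3y - 239/21.
  leading term x: no divisor's leading term divides it; move -2/7x to the remainder.
  leading term y: no divisor's leading term divides it; move -7/3y to the remainder.
  leading term 1: no divisor's leading term divides it; move -239/21 to the remainder.
  remainder -2/7x - 7/3y - 239/21 ≠ 0; add h_3 = -2/7x - 7/3y - 239/21 to the basis.

S(f_1,h_3): lcm = xy. S = -x - 49/6y² - 253/6y - 17/3.
  leading term x: subtract (7/2)·h_3 from -x - 49/6y² - 253/6y - 17/3 → -49/6y² - 34y + 205/6
  leading term y²: no divisor's leading term divides it; move -49/6y² to the remainder.
  leading term y: no divisor's leading term divides it; move -34y to the remainder.
  leading term 1: no divisor's leading term divides it; move 205/6 to the remainder.
  remainder -49/6y² - 34y + 205/6 ≠ 0; add h_4 = -49/6y² - 34y + 205/6 to the basis.

The other S-polynomials (S(f_2,h_3), S(f_1,h_4), S(f_2,h_4), S(h_3,h_4)) all reduce to 0 modulo the current basis, so we have a Gröbner basis.
Inter-reduce: drop elements whose leading term is divisible by another's, tail-reduce, and make monic.
Reduced Gröbner basis: {x + 49/6y + 239/6, y² + 204/49y - 205/49}.

Elimination: the polynomial y² + 204/49y - 205/49 lies in the elimination ideal for y, so y ∈ {-5, 41/49}. For each such y, the remaining basis elements (now univariate) give the rest of the solution.
  y = -5: the earlier basis element becomes x - 1 = 0, giving x = 1 — point (1, -5).
  y = 41/49: the earlier basis element becomes x + 140/3 = 0, giving x = -140/3 — point (-140/3, 41/49).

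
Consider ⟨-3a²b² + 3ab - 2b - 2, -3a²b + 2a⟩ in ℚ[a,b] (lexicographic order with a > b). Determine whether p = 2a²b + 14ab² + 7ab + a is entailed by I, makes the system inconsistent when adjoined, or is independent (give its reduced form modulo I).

First compute the reduced Gröbner basis of I by Buchberger's algorithm.
f_1 = -3a²b² + 3ab - 2b - 2, LT = a²b².
f_2 = -3a²b + 2a, LT = a²b.

S(f_1,f_2): lcm = a²b². S = -⅓ab + ⅔b + ⅔.
  leading term ab: no divisor's leading term divides it; move -⅓ab to the remainder.
  leading term b: no divisor's leading term divides it; move ⅔b to the remainder.
  leading term 1: no divisor's leading term divides it; move ⅔ to the remainder.
  remainder -⅓ab + ⅔b + ⅔ ≠ 0; add h_3 = -⅓ab + ⅔b + ⅔ to the basis.

S(f_1,h_3): lcm = a²b². S = 2ab² + ab + ⅔b + ⅔.
  leading term ab²: subtract (-6b)·h_3 from 2ab² + ab + ⅔b + ⅔ → ab + 4b² + 14/3b + ⅔
  leading term ab: subtract (-3)·h_3 from ab + 4b² + 14/3b + ⅔ → 4b² + 20/3b + 8/3
  leading term b²: no divisor's leading term divides it; move 4b² to the remainder.
  leading term b: no divisor's leading term divides it; move 20/3b to the remainder.
  leading term 1: no divisor's leading term divides it; move 8/3 to the remainder.
  remainder 4b² + 20/3b + 8/3 ≠ 0; add h_4 = 4b² + 20/3b + 8/3 to the basis.

S(f_2,h_3): lcm = a²b. S = 2ab + 4/3a.
  leading term ab: subtract (-6)·h_3 from 2ab + 4/3a → 4/3a + 4b + 4
  leading term a: no divisor's leading term divides it; move 4/3a to the remainder.
  leading term b: no divisor's leading term divides it; move 4b to the remainder.
  leading term 1: no divisor's leading term divides it; move 4 to the remainder.
  remainder 4/3a + 4b + 4 ≠ 0; add h_5 = 4/3a + 4b + 4 to the basis.

The other S-polynomials (S(f_1,h_4), S(f_2,h_4), S(h_3,h_4), S(f_1,h_5), S(f_2,h_5), S(h_3,h_5), S(h_4,h_5)) all reduce to 0 modulo the current basis, so we have a Gröbner basis.
Inter-reduce: drop elements whose leading term is divisible by another's, tail-reduce, and make monic.
Reduced Gröbner basis: {a + 3b + 3, b² + 5/3b + ⅔}.
Label its elements g_1 = a + 3b + 3, g_2 = b² + 5/3b + ⅔.

Reduce p = 2a²b + 14ab² + 7ab + a modulo G:
  leading term a²b: subtract (2ab)·g_1 from 2a²b + 14ab² + 7ab + a → 8ab² + ab + a
  leading term ab²: subtract (8b²)·g_1 from 8ab² + ab + a → ab + a - 24b³ - 24b²
  leading term ab: subtract (b)·g_1 from ab + a - 24b³ - 24b² → a - 24b³ - 27b² - 3b
  leading term a: subtract (1)·g_1 from a - 24b³ - 27b² - 3b → -24b³ - 27b² - 6b - 3
  leading term b³: subtract (-24b)·g_2 from -24b³ - 27b² - 6b - 3 → 13b² + 10b - 3
  leading term b²: subtract (13)·g_2 from 13b² + 10b - 3 → -35/3b - 35/3
  leading term b: no divisor's leading term divides it; move -35/3b to the remainder.
  leading term 1: no divisor's leading term divides it; move -35/3 to the remainder.
  normal form = -35/3b - 35/3.
The normal form is nonzero, so p ∉ I. Since p minus its normal form lies in I, I + (p) = I + (r) where r = -35/3b - 35/3; decide whether this ideal is the whole ring.
Run Buchberger on G together with r (pairs among the g_i already reduce to 0 since G is a Gröbner basis):
g_1 = a + 3b + 3, LT = a.
g_2 = b² + 5/3b + ⅔, LT = b².
r = -35/3b - 35/3, LT = b.

The S-polynomials (S(g_1,g_2), S(g_1,r), S(g_2,r)) all reduce to 0 modulo the current basis, so we have a Gröbner basis.
Inter-reduce: drop elements whose leading term is divisible by another's, tail-reduce, and make monic.
Reduced Gröbner basis: {a, b + 1}.
The reduced Gröbner basis of I + (p) is {a, b + 1} ≠ {1}, a proper ideal, so the enlarged system stays consistent: p is independent of I, with normal form -35/3b - 35/3.

2a²b + 14ab² + 7ab + a is independent of I; its normal form modulo I is -35/3b - 35/3.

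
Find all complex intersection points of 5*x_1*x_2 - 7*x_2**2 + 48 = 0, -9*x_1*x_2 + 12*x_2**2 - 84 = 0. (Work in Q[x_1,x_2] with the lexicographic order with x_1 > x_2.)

Compute a lex Gröbner basis by Buchberger's algorithm.
f_1 = 5*x_1*x_2 - 7*x_2**2 + 48, LT = x_1*x_2.
f_2 = -9*x_1*x_2 + 12*x_2**2 - 84, LT = x_1*x_2.

S(f_1,f_2): lcm = x_1*x_2. S = -1/15*x_2**2 + 4/15.
  leading term x_2**2: no divisor's leading term divides it; move -1/15*x_2**2 to the remainder.
  leading term 1: no divisor's leading term divides it; move 4/15 to the remainder.
  remainder -1/15*x_2**2 + 4/15 ≠ 0; add h_3 = -1/15*x_2**2 + 4/15 to the basis.

S(f_1,h_3): lcm = x_1*x_2**2. S = 4*x_1 - 7/5*x_2**3 + 48/5*x_2.
  leading term x_1: no divisor's leading term divides it; move 4*x_1 to the remainder.
  leading term x_2**3: subtract (21*x_2)·h_3 from -7/5*x_2**3 + 48/5*x_2 → 4*x_2
  leading term x_2: no divisor's leading term divides it; move 4*x_2 to the remainder.
  remainder 4*x_1 + 4*x_2 ≠ 0; add h_4 = 4*x_1 + 4*x_2 to the basis.

S(f_2,h_3): lcm = x_1*x_2**2. S = 4*x_1 - 4/3*x_2**3 + 28/3*x_2.
  leading term x_1: subtract (1)·h_4 from 4*x_1 - 4/3*x_2**3 + 28/3*x_2 → -4/3*x_2**3 + 16/3*x_2
  leading term x_2**3: subtract (20*x_2)·h_3 from -4/3*x_2**3 + 16/3*x_2 → 0
  remainder 0.

S(f_1,h_4): lcm = x_1*x_2. S = -12/5*x_2**2 + 48/5.
  leading term x_2**2: subtract (36)·h_3 from -12/5*x_2**2 + 48/5 → 0
  remainder 0.

S(f_2,h_4): lcm = x_1*x_2. S = -7/3*x_2**2 + 28/3.
  leading term x_2**2: subtract (35)·h_3 from -7/3*x_2**2 + 28/3 → 0
  remainder 0.

S(h_3,h_4): leading monomials are coprime, so the S-polynomial reduces to 0 (Buchberger's first criterion).
Every S-polynomial of the final basis reduces to 0, so we have a Gröbner basis.
Inter-reduce: drop elements whose leading term is divisible by another's, tail-reduce, and make monic.
Reduced Gröbner basis: {x_1 + x_2, x_2**2 - 4}.

Elimination: the polynomial x_2**2 - 4 lies in the elimination ideal for x_2, so x_2 ∈ {-2, 2}. For each such x_2, the remaining basis elements (now univariate) give the rest of the solution.
  x_2 = -2: the earlier basis element becomes x_1 - 2 = 0, giving x_1 = 2 — point (2, -2).
  x_2 = 2: the earlier basis element becomes x_1 + 2 = 0, giving x_1 = -2 — point (-2, 2).
A lex Gröbner basis triangularizes the system, enabling back-substitution.

{(2, -2), (-2, 2)}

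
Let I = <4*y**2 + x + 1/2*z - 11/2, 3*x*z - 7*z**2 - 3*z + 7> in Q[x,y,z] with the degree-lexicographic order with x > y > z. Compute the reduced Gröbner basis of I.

f_1 = 4*y**2 + x + 1/2*z - 11/2, LT = y**2.
f_2 = 3*x*z - 7*z**2 - 3*z + 7, LT = x*z.

The S-polynomials (S(f_1,f_2)) all reduce to 0 modulo the current basis, so we have a Gröbner basis.

G = {x*z - 7/3*z**2 - z + 7/3, y**2 + 1/4*x + 1/8*z - 11/8}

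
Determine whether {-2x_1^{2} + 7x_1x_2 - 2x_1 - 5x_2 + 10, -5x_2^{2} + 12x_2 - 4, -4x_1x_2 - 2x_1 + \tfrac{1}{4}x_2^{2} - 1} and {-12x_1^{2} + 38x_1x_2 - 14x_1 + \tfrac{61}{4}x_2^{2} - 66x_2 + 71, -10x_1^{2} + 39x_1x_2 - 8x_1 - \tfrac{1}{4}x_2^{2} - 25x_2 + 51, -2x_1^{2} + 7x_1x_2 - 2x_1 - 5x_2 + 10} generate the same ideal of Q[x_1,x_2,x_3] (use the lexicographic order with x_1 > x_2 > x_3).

Yes, the ideals are equal.

For a fixed monomial order, each ideal has a unique reduced Gröbner basis; comparing bases decides equality.
Buchberger on the first generating set:
f_1 = -2x_1^{2} + 7x_1x_2 - 2x_1 - 5x_2 + 10, LT = x_1^{2}.
f_2 = -5x_2^{2} + 12x_2 - 4, LT = x_2^{2}.
f_3 = -4x_1x_2 - 2x_1 + \tfrac{1}{4}x_2^{2} - 1, LT = x_1x_2.

S(f_1,f_3): lcm = x_1^{2}x_2. S = -\tfrac{1}{2}x_1^{2} - \tfrac{55}{16}x_1x_2^{2} + x_1x_2 - \tfrac{1}{4}x_1 + \tfrac{5}{2}x_2^{2} - 5x_2.
  reduce S modulo (f_1, f_2, f_3):
  remainder \tfrac{15}{2}x_1 + \tfrac{9}{10}x_2 - \tfrac{9}{5} ≠ 0; add g_4 = \tfrac{15}{2}x_1 + \tfrac{9}{10}x_2 - \tfrac{9}{5} to the basis.

S(f_2,f_3): lcm = x_1x_2^{2}. S = -\tfrac{29}{10}x_1x_2 + \tfrac{4}{5}x_1 + \tfrac{1}{16}x_2^{3} - \tfrac{1}{4}x_2.
  reduce S modulo (f_1, f_2, f_3, g_4):
  remainder -\tfrac{129}{200}x_2 + \tfrac{129}{100} ≠ 0; add g_5 = -\tfrac{129}{200}x_2 + \tfrac{129}{100} to the basis.

The other S-polynomials (S(f_1,f_2), S(f_1,g_4), S(f_2,g_4), S(f_3,g_4), S(f_1,g_5), S(f_2,g_5), S(f_3,g_5), S(g_4,g_5)) all reduce to 0 modulo the current basis, so we have a Gröbner basis.
Inter-reduce: drop elements whose leading term is divisible by another's, tail-reduce, and make monic.
Reduced Gröbner basis: {x_1, x_2 - 2}.

Buchberger on the second generating set:
h_1 = -12x_1^{2} + 38x_1x_2 - 14x_1 + \tfrac{61}{4}x_2^{2} - 66x_2 + 71, LT = x_1^{2}.
h_2 = -10x_1^{2} + 39x_1x_2 - 8x_1 - \tfrac{1}{4}x_2^{2} - 25x_2 + 51, LT = x_1^{2}.
h_3 = -2x_1^{2} + 7x_1x_2 - 2x_1 - 5x_2 + 10, LT = x_1^{2}.

S(h_1,h_2): lcm = x_1^{2}. S = \tfrac{11}{15}x_1x_2 + \tfrac{11}{30}x_1 - \tfrac{311}{240}x_2^{2} + 3x_2 - \tfrac{49}{60}.
  reduce S modulo (h_1, h_2, h_3):
  remainder \tfrac{11}{15}x_1x_2 + \tfrac{11}{30}x_1 - \tfrac{311}{240}x_2^{2} + 3x_2 - \tfrac{49}{60} ≠ 0; add k_4 = \tfrac{11}{15}x_1x_2 + \tfrac{11}{30}x_1 - \tfrac{311}{240}x_2^{2} + 3x_2 - \tfrac{49}{60} to the basis.

S(h_1,h_3): lcm = x_1^{2}. S = \tfrac{1}{3}x_1x_2 + \tfrac{1}{6}x_1 - \tfrac{61}{48}x_2^{2} + 3x_2 - \tfrac{11}{12}.
  reduce S modulo (h_1, h_2, h_3, k_4):
  remainder -\tfrac{15}{22}x_2^{2} + \tfrac{18}{11}x_2 - \tfrac{6}{11} ≠ 0; add k_5 = -\tfrac{15}{22}x_2^{2} + \tfrac{18}{11}x_2 - \tfrac{6}{11} to the basis.

S(h_1,k_4): lcm = x_1^{2}x_2. S = -\tfrac{1}{2}x_1^{2} - \tfrac{739}{528}x_1x_2^{2} - \tfrac{193}{66}x_1x_2 + \tfrac{49}{44}x_1 - \tfrac{61}{48}x_2^{3} + \tfrac{11}{2}x_2^{2} - \tfrac{71}{12}x_2.
  reduce S modulo (h_1, h_2, h_3, k_4, k_5):
  remainder \tfrac{2535}{704}x_1 + \tfrac{10911}{7040}x_2 - \tfrac{10911}{3520} ≠ 0; add k_6 = \tfrac{2535}{704}x_1 + \tfrac{10911}{7040}x_2 - \tfrac{10911}{3520} to the basis.

S(k_4,k_5): lcm = x_1x_2^{2}. S = \tfrac{29}{10}x_1x_2 - \tfrac{4}{5}x_1 - \tfrac{311}{176}x_2^{3} + \tfrac{45}{11}x_2^{2} - \tfrac{49}{44}x_2.
  reduce S modulo (h_1, h_2, h_3, k_4, k_5, k_6):
  remainder \tfrac{5676}{4225}x_2 - \tfrac{11352}{4225} ≠ 0; add k_7 = \tfrac{5676}{4225}x_2 - \tfrac{11352}{4225} to the basis.

The other S-polynomials (S(h_2,h_3), S(h_2,k_4), S(h_3,k_4), S(h_1,k_5), S(h_2,k_5), S(h_3,k_5), S(h_1,k_6), S(h_2,k_6), S(h_3,k_6), S(k_4,k_6), S(k_5,k_6), S(h_1,k_7), S(h_2,k_7), S(h_3,k_7), S(k_4,k_7), S(k_5,k_7), S(k_6,k_7)) all reduce to 0 modulo the current basis, so we have a Gröbner basis.
Inter-reduce: drop elements whose leading term is divisible by another's, tail-reduce, and make monic.
Reduced Gröbner basis: {x_1, x_2 - 2}.

These coincide, so the ideals are equal.
The choice of monomial ordering does not affect the verdict — as long as both bases are computed under the same ordering, their equality decides ideal equality.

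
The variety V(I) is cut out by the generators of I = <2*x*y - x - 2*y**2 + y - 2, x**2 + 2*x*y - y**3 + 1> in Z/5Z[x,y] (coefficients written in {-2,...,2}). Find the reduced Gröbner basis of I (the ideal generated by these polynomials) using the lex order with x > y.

f_1 = 2*x*y - x - 2*y**2 + y - 2, LT = x*y.
f_2 = x**2 + 2*x*y - y**3 + 1, LT = x**2.

S(f_1,f_2): lcm = x**2*y. S = 2*x**2 + 2*x*y**2 - 2*x*y - x + y**4 - y.
  reduce S modulo (f_1, f_2):
  remainder -x + y**4 - y**3 - y**2 + y - 2 ≠ 0; add g_3 = -x + y**4 - y**3 - y**2 + y - 2 to the basis.

S(f_1,g_3): lcm = x*y. S = 2*x + y**5 - y**4 - y**3 + y - 1.
  reduce S modulo (f_1, f_2, g_3):
  remainder y**5 + y**4 + 2*y**3 - 2*y**2 - 2*y ≠ 0; add g_4 = y**5 + y**4 + 2*y**3 - 2*y**2 - 2*y to the basis.

The other S-polynomials (S(f_2,g_3), S(f_1,g_4), S(f_2,g_4), S(g_3,g_4)) all reduce to 0 modulo the current basis, so we have a Gröbner basis.
Inter-reduce: drop elements whose leading term is divisible by another's, tail-reduce, and make monic.

G = {x - y**4 + y**3 + y**2 - y + 2, y**5 + y**4 + 2*y**3 - 2*y**2 - 2*y}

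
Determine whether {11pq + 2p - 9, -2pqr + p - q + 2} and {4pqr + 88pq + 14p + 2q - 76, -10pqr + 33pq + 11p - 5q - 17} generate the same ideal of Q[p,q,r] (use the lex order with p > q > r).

Yes, the ideals are equal.

Two ideals are equal iff their reduced Gröbner bases coincide (the reduced basis is unique for a fixed ordering).
Buchberger on the first generating set:
f_1 = 11pq + 2p - 9, LT = pq.
f_2 = -2pqr + p - q + 2, LT = pqr.

S(f_1,f_2): lcm = pqr. S = 2/11pr + 1/2p - 1/2q - 9/11r + 1.
  leading term pr: no divisor's leading term divides it; move 2/11pr to the remainder.
  leading term p: no divisor's leading term divides it; move 1/2p to the remainder.
  leading term q: no divisor's leading term divides it; move -1/2q to the remainder.
  leading term r: no divisor's leading term divides it; move -9/11r to the remainder.
  leading term 1: no divisor's leading term divides it; move 1 to the remainder.
  remainder 2/11pr + 1/2p - 1/2q - 9/11r + 1 ≠ 0; add g_3 = 2/11pr + 1/2p - 1/2q - 9/11r + 1 to the basis.

S(f_1,g_3): lcm = pqr. S = -11/4pq + 2/11pr + 11/4q^2 + 9/2qr - 11/2q - 9/11r.
  leading term pq: subtract (-1/4)·f_1 from -11/4pq + 2/11pr + 11/4q^2 + 9/2qr - 11/2q - 9/11r → 2/11pr + 1/2p + 11/4q^2 + 9/2qr - 11/2q - 9/11r - 9/4
  leading term pr: subtract (1)·g_3 from 2/11pr + 1/2p + 11/4q^2 + 9/2qr - 11/2q - 9/11r - 9/4 → 11/4q^2 + 9/2qr - 5q - 13/4
  leading term q^2: no divisor's leading term divides it; move 11/4q^2 to the remainder.
  leading term qr: no divisor's leading term divides it; move 9/2qr to the remainder.
  leading term q: no divisor's leading term divides it; move -5q to the remainder.
  leading term 1: no divisor's leading term divides it; move -13/4 to the remainder.
  remainder 11/4q^2 + 9/2qr - 5q - 13/4 ≠ 0; add g_4 = 11/4q^2 + 9/2qr - 5q - 13/4 to the basis.

The other S-polynomials (S(f_2,g_3), S(f_1,g_4), S(f_2,g_4), S(g_3,g_4)) all reduce to 0 modulo the current basis, so we have a Gröbner basis.
Inter-reduce: drop elements whose leading term is divisible by another's, tail-reduce, and make monic.
Reduced Gröbner basis: {pq + 2/11p - 9/11, pr + 11/4p - 11/4q - 9/2r + 11/2, q^2 + 18/11qr - 20/11q - 13/11}.

Buchberger on the second generating set:
h_1 = 4pqr + 88pq + 14p + 2q - 76, LT = pqr.
h_2 = -10pqr + 33pq + 11p - 5q - 17, LT = pqr.

S(h_1,h_2): lcm = pqr. S = 253/10pq + 23/5p - 207/10.
  leading term pq: no divisor's leading term divides it; move 253/10pq to the remainder.
  leading term p: no divisor's leading term divides it; move 23/5p to the remainder.
  leading term 1: no divisor's leading term divides it; move -207/10 to the remainder.
  remainder 253/10pq + 23/5p - 207/10 ≠ 0; add k_3 = 253/10pq + 23/5p - 207/10 to the basis.

S(h_1,k_3): lcm = pqr. S = 22pq - 2/11pr + 7/2p + 1/2q + 9/11r - 19.
  leading term pq: subtract (20/23)·k_3 from 22pq - 2/11pr + 7/2p + 1/2q + 9/11r - 19 → -2/11pr - 1/2p + 1/2q + 9/11r - 1
  leading term pr: no divisor's leading term divides it; move -2/11pr to the remainder.
  leading term p: no divisor's leading term divides it; move -1/2p to the remainder.
  leading term q: no divisor's leading term divides it; move 1/2q to the remainder.
  leading term r: no divisor's leading term divides it; move 9/11r to the remainder.
  leading term 1: no divisor's leading term divides it; move -1 to the remainder.
  remainder -2/11pr - 1/2p + 1/2q + 9/11r - 1 ≠ 0; add k_4 = -2/11pr - 1/2p + 1/2q + 9/11r - 1 to the basis.

S(h_1,k_4): lcm = pqr. S = 77/4pq + 7/2p + 11/4q^2 + 9/2qr - 5q - 19.
  leading term pq: subtract (35/46)·k_3 from 77/4pq + 7/2p + 11/4q^2 + 9/2qr - 5q - 19 → 11/4q^2 + 9/2qr - 5q - 13/4
  leading term q^2: no divisor's leading term divides it; move 11/4q^2 to the remainder.
  leading term qr: no divisor's leading term divides it; move 9/2qr to the remainder.
  leading term q: no divisor's leading term divides it; move -5q to the remainder.
  leading term 1: no divisor's leading term divides it; move -13/4 to the remainder.
  remainder 11/4q^2 + 9/2qr - 5q - 13/4 ≠ 0; add k_5 = 11/4q^2 + 9/2qr - 5q - 13/4 to the basis.

The other S-polynomials (S(h_2,k_3), S(h_2,k_4), S(k_3,k_4), S(h_1,k_5), S(h_2,k_5), S(k_3,k_5), S(k_4,k_5)) all reduce to 0 modulo the current basis, so we have a Gröbner basis.
Inter-reduce: drop elements whose leading term is divisible by another's, tail-reduce, and make monic.
Reduced Gröbner basis: {pq + 2/11p - 9/11, pr + 11/4p - 11/4q - 9/2r + 11/2, q^2 + 18/11qr - 20/11q - 13/11}.

These coincide, so the ideals are equal.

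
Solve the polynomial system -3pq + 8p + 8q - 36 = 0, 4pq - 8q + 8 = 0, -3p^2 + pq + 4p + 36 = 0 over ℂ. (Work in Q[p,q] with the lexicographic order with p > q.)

Compute a lex Gröbner basis by Buchberger's algorithm.
f_1 = -3pq + 8p + 8q - 36, LT = pq.
f_2 = 4pq - 8q + 8, LT = pq.
f_3 = -3p^2 + pq + 4p + 36, LT = p^2.

S(f_1,f_2): lcm = pq. S = -8/3p - 2/3q + 10.
  leading term p: no divisor's leading term divides it; move -8/3p to the remainder.
  leading term q: no divisor's leading term divides it; move -2/3q to the remainder.
  leading term 1: no divisor's leading term divides it; move 10 to the remainder.
  remainder -8/3p - 2/3q + 10 ≠ 0; add h_4 = -8/3p - 2/3q + 10 to the basis.

S(f_1,f_3): lcm = p^2q. S = -8/3p^2 + 1/3pq^2 - 4/3pq + 12p + 12q.
  leading term p^2: subtract (8/9)·f_3 from -8/3p^2 + 1/3pq^2 - 4/3pq + 12p + 12q → 1/3pq^2 - 20/9pq + 76/9p + 12q - 32
  leading term pq^2: subtract (-1/9q)·f_1 from 1/3pq^2 - 20/9pq + 76/9p + 12q - 32 → -4/3pq + 76/9p + 8/9q^2 + 8q - 32
  leading term pq: subtract (4/9)·f_1 from -4/3pq + 76/9p + 8/9q^2 + 8q - 32 → 44/9p + 8/9q^2 + 40/9q - 16
  leading term p: subtract (-11/6)·h_4 from 44/9p + 8/9q^2 + 40/9q - 16 → 8/9q^2 + 29/9q + 7/3
  leading term q^2: no divisor's leading term divides it; move 8/9q^2 to the remainder.
  leading term q: no divisor's leading term divides it; move 29/9q to the remainder.
  leading term 1: no divisor's leading term divides it; move 7/3 to the remainder.
  remainder 8/9q^2 + 29/9q + 7/3 ≠ 0; add h_5 = 8/9q^2 + 29/9q + 7/3 to the basis.

S(f_2,f_3): lcm = p^2q. S = 1/3pq^2 - 2/3pq + 2p + 12q.
  leading term pq^2: subtract (-1/9q)·f_1 from 1/3pq^2 - 2/3pq + 2p + 12q → 2/9pq + 2p + 8/9q^2 + 8q
  leading term pq: subtract (-2/27)·f_1 from 2/9pq + 2p + 8/9q^2 + 8q → 70/27p + 8/9q^2 + 232/27q - 8/3
  leading term p: subtract (-35/36)·h_4 from 70/27p + 8/9q^2 + 232/27q - 8/3 → 8/9q^2 + 143/18q + 127/18
  leading term q^2: subtract (1)·h_5 from 8/9q^2 + 143/18q + 127/18 → 85/18q + 85/18
  leading term q: no divisor's leading term divides it; move 85/18q to the remainder.
  leading term 1: no divisor's leading term divides it; move 85/18 to the remainder.
  remainder 85/18q + 85/18 ≠ 0; add h_6 = 85/18q + 85/18 to the basis.

The other S-polynomials (S(f_1,h_4), S(f_2,h_4), S(f_3,h_4), S(f_1,h_5), S(f_2,h_5), S(f_3,h_5), S(h_4,h_5), S(f_1,h_6), S(f_2,h_6), S(f_3,h_6), S(h_4,h_6), S(h_5,h_6)) all reduce to 0 modulo the current basis, so we have a Gröbner basis.
Inter-reduce: drop elements whose leading term is divisible by another's, tail-reduce, and make monic.
Reduced Gröbner basis: {p - 4, q + 1}.

Since the basis is lex-ordered, q + 1 is univariate in q. Its roots are {-1}. Back-substituting each root into the other basis elements fixes the other coordinates.
  q = -1: the earlier basis element becomes p - 4 = 0, giving p = 4 — point (4, -1).
Each listed point satisfies every original equation (direct substitution).

{(4, -1)}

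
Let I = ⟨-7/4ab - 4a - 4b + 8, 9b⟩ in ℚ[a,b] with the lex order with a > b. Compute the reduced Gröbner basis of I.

f_1 = -7/4ab - 4a - 4b + 8, LT = ab.
f_2 = 9b, LT = b.

S(f_1,f_2): lcm = ab. S = 16/7a + 16/7b - 32/7.
  leading term a: no divisor's leading term divides it; move 16/7a to the remainder.
  leading term b: subtract (16/63)·f_2 from 16/7b - 32/7 → -32/7
  leading term 1: no divisor's leading term divides it; move -32/7 to the remainder.
  remainder 16/7a - 32/7 ≠ 0; add g_3 = 16/7a - 32/7 to the basis.

The other S-polynomials (S(f_1,g_3), S(f_2,g_3)) all reduce to 0 modulo the current basis, so we have a Gröbner basis.
Inter-reduce: drop elements whose leading term is divisible by another's, tail-reduce, and make monic.

G = {a - 2, b}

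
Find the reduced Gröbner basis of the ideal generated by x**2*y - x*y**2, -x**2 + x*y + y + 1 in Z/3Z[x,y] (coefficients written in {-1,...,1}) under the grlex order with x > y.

f_1 = x**2*y - x*y**2, LT = x**2*y.
f_2 = -x**2 + x*y + y + 1, LT = x**2.

S(f_1,f_2): lcm = x**2*y. S = y**2 + y.
  reduce S modulo (f_1, f_2):
  remainder y**2 + y ≠ 0; add g_3 = y**2 + y to the basis.

The other S-polynomials (S(f_1,g_3), S(f_2,g_3)) all reduce to 0 modulo the current basis, so we have a Gröbner basis.
Inter-reduce: drop elements whose leading term is divisible by another's, tail-reduce, and make monic.

G = {x**2 - x*y - y - 1, y**2 + y}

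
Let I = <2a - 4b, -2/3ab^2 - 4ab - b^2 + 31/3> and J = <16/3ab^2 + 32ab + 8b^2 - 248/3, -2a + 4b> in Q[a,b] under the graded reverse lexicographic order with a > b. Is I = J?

Since reduced Gröbner bases are canonical representatives of ideals under a given ordering, it suffices to compute and compare them.
Buchberger on the first generating set:
f_1 = 2a - 4b, LT = a.
f_2 = -2/3ab^2 - 4ab - b^2 + 31/3, LT = ab^2.

S(f_1,f_2): lcm = ab^2. S = -2b^3 - 6ab - 3/2b^2 + 31/2.
  leading term b^3: no divisor's leading term divides it; move -2b^3 to the remainder.
  leading term ab: subtract (-3b)·f_1 from -6ab - 3/2b^2 + 31/2 → -27/2b^2 + 31/2
  leading term b^2: no divisor's leading term divides it; move -27/2b^2 to the remainder.
  leading term 1: no divisor's leading term divides it; move 31/2 to the remainder.
  remainder -2b^3 - 27/2b^2 + 31/2 ≠ 0; add g_3 = -2b^3 - 27/2b^2 + 31/2 to the basis.

The other S-polynomials (S(f_1,g_3), S(f_2,g_3)) all reduce to 0 modulo the current basis, so we have a Gröbner basis.
Inter-reduce: drop elements whose leading term is divisible by another's, tail-reduce, and make monic.
Reduced Gröbner basis: {b^3 + 27/4b^2 - 31/4, a - 2b}.

Buchberger on the second generating set:
h_1 = 16/3ab^2 + 32ab + 8b^2 - 248/3, LT = ab^2.
h_2 = -2a + 4b, LT = a.

S(h_1,h_2): lcm = ab^2. S = 2b^3 + 6ab + 3/2b^2 - 31/2.
  leading term b^3: no divisor's leading term divides it; move 2b^3 to the remainder.
  leading term ab: subtract (-3b)·h_2 from 6ab + 3/2b^2 - 31/2 → 27/2b^2 - 31/2
  leading term b^2: no divisor's leading term divides it; move 27/2b^2 to the remainder.
  leading term 1: no divisor's leading term divides it; move -31/2 to the remainder.
  remainder 2b^3 + 27/2b^2 - 31/2 ≠ 0; add k_3 = 2b^3 + 27/2b^2 - 31/2 to the basis.

The other S-polynomials (S(h_1,k_3), S(h_2,k_3)) all reduce to 0 modulo the current basis, so we have a Gröbner basis.
Inter-reduce: drop elements whose leading term is divisible by another's, tail-reduce, and make monic.
Reduced Gröbner basis: {b^3 + 27/4b^2 - 31/4, a - 2b}.

The two bases agree; hence the ideals are identical.

Yes, the ideals are equal.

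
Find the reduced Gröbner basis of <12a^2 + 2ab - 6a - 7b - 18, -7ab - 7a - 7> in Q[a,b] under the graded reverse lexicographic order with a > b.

G = {a^2 - 2/3a - 7/12b - 5/3, ab + a + 1, b^2 + 12/7a + 27/7b + 12/7}

f_1 = 12a^2 + 2ab - 6a - 7b - 18, LT = a^2.
f_2 = -7ab - 7a - 7, LT = ab.

S(f_1,f_2): lcm = a^2b. S = 1/6ab^2 - a^2 - 1/2ab - 7/12b^2 - a - 3/2b.
  reduce S modulo (f_1, f_2):
  remainder -7/12b^2 - a - 9/4b - 1 ≠ 0; add g_3 = -7/12b^2 - a - 9/4b - 1 to the basis.

The other S-polynomials (S(f_1,g_3), S(f_2,g_3)) all reduce to 0 modulo the current basis, so we have a Gröbner basis.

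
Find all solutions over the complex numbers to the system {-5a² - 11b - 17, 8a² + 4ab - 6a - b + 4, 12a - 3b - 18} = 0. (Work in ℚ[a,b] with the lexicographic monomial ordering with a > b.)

{(1, -2)}

Compute a lex Gröbner basis by Buchberger's algorithm.
f_1 = -5a² - 11b - 17, LT = a².
f_2 = 8a² + 4ab - 6a - b + 4, LT = a².
f_3 = 12a - 3b - 18, LT = a.

S(f_1,f_2): lcm = a². S = -½ab + ¾a + 93/40b + 29/10.
  leading term ab: subtract (-1/24b)·f_3 from -½ab + ¾a + 93/40b + 29/10 → ¾a - ⅛b² + 63/40b + 29/10
  leading term a: subtract (1/16)·f_3 from ¾a - ⅛b² + 63/40b + 29/10 → -⅛b² + 141/80b + 161/40
  leading term b²: no divisor's leading term divides it; move -⅛b² to the remainder.
  leading term b: no divisor's leading term divides it; move 141/80b to the remainder.
  leading term 1: no divisor's leading term divides it; move 161/40 to the remainder.
  remainder -⅛b² + 141/80b + 161/40 ≠ 0; add h_4 = -⅛b² + 141/80b + 161/40 to the basis.

S(f_1,f_3): lcm = a². S = ¼ab + 3/2a + 11/5b + 17/5.
  leading term ab: subtract (1/48b)·f_3 from ¼ab + 3/2a + 11/5b + 17/5 → 3/2a + 1/16b² + 103/40b + 17/5
  leading term a: subtract (⅛)·f_3 from 3/2a + 1/16b² + 103/40b + 17/5 → 1/16b² + 59/20b + 113/20
  leading term b²: subtract (-½)·h_4 from 1/16b² + 59/20b + 113/20 → 613/160b + 613/80
  leading term b: no divisor's leading term divides it; move 613/160b to the remainder.
  leading term 1: no divisor's leading term divides it; move 613/80 to the remainder.
  remainder 613/160b + 613/80 ≠ 0; add h_5 = 613/160b + 613/80 to the basis.

The other S-polynomials (S(f_2,f_3), S(f_1,h_4), S(f_2,h_4), S(f_3,h_4), S(f_1,h_5), S(f_2,h_5), S(f_3,h_5), S(h_4,h_5)) all reduce to 0 modulo the current basis, so we have a Gröbner basis.
Inter-reduce: drop elements whose leading term is divisible by another's, tail-reduce, and make monic.
Reduced Gröbner basis: {a - 1, b + 2}.

Elimination: the polynomial b + 2 lies in the elimination ideal for b, so b ∈ {-2}. For each such b, the remaining basis elements (now univariate) give the rest of the solution.
  b = -2: the earlier basis element becomes a - 1 = 0, giving a = 1 — point (1, -2).
Check: every point annihilates each of the original generators.
A lex Gröbner basis triangularizes the system, enabling back-substitution.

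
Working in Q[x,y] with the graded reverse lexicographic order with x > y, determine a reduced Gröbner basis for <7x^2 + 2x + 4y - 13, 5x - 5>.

G = {x - 1, y - 1}

f_1 = 7x^2 + 2x + 4y - 13, LT = x^2.
f_2 = 5x - 5, LT = x.

S(f_1,f_2): lcm = x^2. S = 9/7x + 4/7y - 13/7.
  leading term x: subtract (9/35)·f_2 from 9/7x + 4/7y - 13/7 → 4/7y - 4/7
  leading term y: no divisor's leading term divides it; move 4/7y to the remainder.
  leading term 1: no divisor's leading term divides it; move -4/7 to the remainder.
  remainder 4/7y - 4/7 ≠ 0; add g_3 = 4/7y - 4/7 to the basis.

S(f_1,g_3): leading monomials are coprime, so the S-polynomial reduces to 0 (Buchberger's first criterion).
S(f_2,g_3): leading monomials are coprime, so the S-polynomial reduces to 0 (Buchberger's first criterion).
Every S-polynomial of the final basis reduces to 0, so we have a Gröbner basis.
Inter-reduce: drop elements whose leading term is divisible by another's, tail-reduce, and make monic.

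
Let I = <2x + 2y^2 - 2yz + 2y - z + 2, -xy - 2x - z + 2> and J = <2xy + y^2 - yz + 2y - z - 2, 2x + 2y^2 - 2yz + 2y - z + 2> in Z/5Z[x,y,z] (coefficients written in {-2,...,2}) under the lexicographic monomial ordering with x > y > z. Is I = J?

No, the ideals differ.

For a fixed monomial order, each ideal has a unique reduced Gröbner basis; comparing bases decides equality.
Buchberger on the first generating set:
f_1 = 2x + 2y^2 - 2yz + 2y - z + 2, LT = x.
f_2 = -xy - 2x - z + 2, LT = xy.

S(f_1,f_2): lcm = xy. S = -2x + y^3 - y^2z + y^2 + 2yz + y - z + 2.
  leading term x: subtract (-1)·f_1 from -2x + y^3 - y^2z + y^2 + 2yz + y - z + 2 → y^3 - y^2z - 2y^2 - 2y - 2z - 1
  leading term y^3: no divisor's leading term divides it; move y^3 to the remainder.
  leading term y^2z: no divisor's leading term divides it; move -y^2z to the remainder.
  leading term y^2: no divisor's leading term divides it; move -2y^2 to the remainder.
  leading term y: no divisor's leading term divides it; move -2y to the remainder.
  leading term z: no divisor's leading term divides it; move -2z to the remainder.
  leading term 1: no divisor's leading term divides it; move -1 to the remainder.
  remainder y^3 - y^2z - 2y^2 - 2y - 2z - 1 ≠ 0; add g_3 = y^3 - y^2z - 2y^2 - 2y - 2z - 1 to the basis.

The other S-polynomials (S(f_1,g_3), S(f_2,g_3)) all reduce to 0 modulo the current basis, so we have a Gröbner basis.
Inter-reduce: drop elements whose leading term is divisible by another's, tail-reduce, and make monic.
Reduced Gröbner basis: {x + y^2 - yz + y + 2z + 1, y^3 - y^2z - 2y^2 - 2y - 2z - 1}.

Buchberger on the second generating set:
h_1 = 2xy + y^2 - yz + 2y - z - 2, LT = xy.
h_2 = 2x + 2y^2 - 2yz + 2y - z + 2, LT = x.

S(h_1,h_2): lcm = xy. S = -y^3 + y^2z + 2y^2 + 2z - 1.
  leading term y^3: no divisor's leading term divides it; move -y^3 to the remainder.
  leading term y^2z: no divisor's leading term divides it; move y^2z to the remainder.
  leading term y^2: no divisor's leading term divides it; move 2y^2 to the remainder.
  leading term z: no divisor's leading term divides it; move 2z to the remainder.
  leading term 1: no divisor's leading term divides it; move -1 to the remainder.
  remainder -y^3 + y^2z + 2y^2 + 2z - 1 ≠ 0; add k_3 = -y^3 + y^2z + 2y^2 + 2z - 1 to the basis.

The other S-polynomials (S(h_1,k_3), S(h_2,k_3)) all reduce to 0 modulo the current basis, so we have a Gröbner basis.
Inter-reduce: drop elements whose leading term is divisible by another's, tail-reduce, and make monic.
Reduced Gröbner basis: {x + y^2 - yz + y + 2z + 1, y^3 - y^2z - 2y^2 - 2z + 1}.

The bases are distinct; the ideals are different.
The choice of monomial ordering does not affect the verdict — as long as both bases are computed under the same ordering, their equality decides ideal equality.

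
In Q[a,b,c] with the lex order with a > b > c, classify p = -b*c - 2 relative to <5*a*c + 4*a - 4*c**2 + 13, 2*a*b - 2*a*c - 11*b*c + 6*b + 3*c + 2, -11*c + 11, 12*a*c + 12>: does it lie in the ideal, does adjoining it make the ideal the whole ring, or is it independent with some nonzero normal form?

First compute the reduced Gröbner basis of I by Buchberger's algorithm.
f_1 = 5*a*c + 4*a - 4*c**2 + 13, LT = a*c.
f_2 = 2*a*b - 2*a*c - 11*b*c + 6*b + 3*c + 2, LT = a*b.
f_3 = -11*c + 11, LT = c.
f_4 = 12*a*c + 12, LT = a*c.

S(f_1,f_2): lcm = a*b*c. S = 4/5*a*b + a*c**2 + 47/10*b*c**2 - 3*b*c + 13/5*b - 3/2*c**2 - c.
  reduce S modulo (f_1, f_2, f_3, f_4):
  remainder 63/10*b - 63/10 ≠ 0; add h_5 = 63/10*b - 63/10 to the basis.

S(f_1,f_3): lcm = a*c. S = 9/5*a - 4/5*c**2 + 13/5.
  reduce S modulo (f_1, f_2, f_3, f_4, h_5):
  remainder 9/5*a + 9/5 ≠ 0; add h_6 = 9/5*a + 9/5 to the basis.

The other S-polynomials (S(f_1,f_4), S(f_2,f_3), S(f_2,f_4), S(f_3,f_4), S(f_1,h_5), S(f_2,h_5), S(f_3,h_5), S(f_4,h_5), S(f_1,h_6), S(f_2,h_6), S(f_3,h_6), S(f_4,h_6), S(h_5,h_6)) all reduce to 0 modulo the current basis, so we have a Gröbner basis.
Inter-reduce: drop elements whose leading term is divisible by another's, tail-reduce, and make monic.
Reduced Gröbner basis: {a + 1, b - 1, c - 1}.
Label its elements g_1 = a + 1, g_2 = b - 1, g_3 = c - 1.

Reduce p = -b*c - 2 modulo G:
  leading term b*c: subtract (-c)·g_2 from -b*c - 2 → -c - 2
  leading term c: subtract (-1)·g_3 from -c - 2 → -3
  leading term 1: no divisor's leading term divides it; move -3 to the remainder.
  normal form = -3.
The normal form is nonzero, so p ∉ I. Since p minus its normal form lies in I, I + (p) = I + (r) where r = -3; decide whether this ideal is the whole ring.
Here r = -3 is a nonzero constant, hence a unit: 1 ∈ I + (p), the Gröbner basis of I + (p) is {1}, and the enlarged system has no common solution — adjoining p is inconsistent.

The remainder on division by a Gröbner basis is unique — it is the normal form.

Adjoining -b*c - 2 makes the ideal the whole ring: the system is inconsistent.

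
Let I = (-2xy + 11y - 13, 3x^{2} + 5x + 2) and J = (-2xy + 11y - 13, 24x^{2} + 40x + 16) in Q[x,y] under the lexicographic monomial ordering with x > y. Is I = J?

Since reduced Gröbner bases are canonical representatives of ideals under a given ordering, it suffices to compute and compare them.
Buchberger on the first generating set:
f_1 = -2xy + 11y - 13, LT = xy.
f_2 = 3x^{2} + 5x + 2, LT = x^{2}.

S(f_1,f_2): lcm = x^{2}y. S = -\tfrac{43}{6}xy + \tfrac{13}{2}x - \tfrac{2}{3}y.
  leading term xy: subtract (\tfrac{43}{12})·f_1 from -\tfrac{43}{6}xy + \tfrac{13}{2}x - \tfrac{2}{3}y → \tfrac{13}{2}x - \tfrac{481}{12}y + \tfrac{559}{12}
  leading term x: no divisor's leading term divides it; move \tfrac{13}{2}x to the remainder.
  leading term y: no divisor's leading term divides it; move -\tfrac{481}{12}y to the remainder.
  leading term 1: no divisor's leading term divides it; move \tfrac{559}{12} to the remainder.
  remainder \tfrac{13}{2}x - \tfrac{481}{12}y + \tfrac{559}{12} ≠ 0; add g_3 = \tfrac{13}{2}x - \tfrac{481}{12}y + \tfrac{559}{12} to the basis.

S(f_1,g_3): lcm = xy. S = \tfrac{37}{6}y^{2} - \tfrac{38}{3}y + \tfrac{13}{2}.
  leading term y^{2}: no divisor's leading term divides it; move \tfrac{37}{6}y^{2} to the remainder.
  leading term y: no divisor's leading term divides it; move -\tfrac{38}{3}y to the remainder.
  leading term 1: no divisor's leading term divides it; move \tfrac{13}{2} to the remainder.
  remainder \tfrac{37}{6}y^{2} - \tfrac{38}{3}y + \tfrac{13}{2} ≠ 0; add g_4 = \tfrac{37}{6}y^{2} - \tfrac{38}{3}y + \tfrac{13}{2} to the basis.

S(f_2,g_3): lcm = x^{2}. S = \tfrac{37}{6}xy - \tfrac{11}{2}x + \tfrac{2}{3}.
  leading term xy: subtract (-\tfrac{37}{12})·f_1 from \tfrac{37}{6}xy - \tfrac{11}{2}x + \tfrac{2}{3} → -\tfrac{11}{2}x + \tfrac{407}{12}y - \tfrac{473}{12}
  leading term x: subtract (-\tfrac{11}{13})·g_3 from -\tfrac{11}{2}x + \tfrac{407}{12}y - \tfrac{473}{12} → 0
  remainder 0.

S(f_1,g_4): lcm = xy^{2}. S = \tfrac{76}{37}xy - \tfrac{39}{37}x - \tfrac{11}{2}y^{2} + \tfrac{13}{2}y.
  leading term xy: subtract (-\tfrac{38}{37})·f_1 from \tfrac{76}{37}xy - \tfrac{39}{37}x - \tfrac{11}{2}y^{2} + \tfrac{13}{2}y → -\tfrac{39}{37}x - \tfrac{11}{2}y^{2} + \tfrac{1317}{74}y - \tfrac{494}{37}
  leading term x: subtract (-\tfrac{6}{37})·g_3 from -\tfrac{39}{37}x - \tfrac{11}{2}y^{2} + \tfrac{1317}{74}y - \tfrac{494}{37} → -\tfrac{11}{2}y^{2} + \tfrac{418}{37}y - \tfrac{429}{74}
  leading term y^{2}: subtract (-\tfrac{33}{37})·g_4 from -\tfrac{11}{2}y^{2} + \tfrac{418}{37}y - \tfrac{429}{74} → 0
  remainder 0.

S(f_2,g_4): leading monomials are coprime, so the S-polynomial reduces to 0 (Buchberger's first criterion).
S(g_3,g_4): leading monomials are coprime, so the S-polynomial reduces to 0 (Buchberger's first criterion).
Every S-polynomial of the final basis reduces to 0, so we have a Gröbner basis.
Inter-reduce: drop elements whose leading term is divisible by another's, tail-reduce, and make monic.
Reduced Gröbner basis: {x - \tfrac{37}{6}y + \tfrac{43}{6}, y^{2} - \tfrac{76}{37}y + \tfrac{39}{37}}.

Buchberger on the second generating set:
h_1 = -2xy + 11y - 13, LT = xy.
h_2 = 24x^{2} + 40x + 16, LT = x^{2}.

S(h_1,h_2): lcm = x^{2}y. S = -\tfrac{43}{6}xy + \tfrac{13}{2}x - \tfrac{2}{3}y.
  leading term xy: subtract (\tfrac{43}{12})·h_1 from -\tfrac{43}{6}xy + \tfrac{13}{2}x - \tfrac{2}{3}y → \tfrac{13}{2}x - \tfrac{481}{12}y + \tfrac{559}{12}
  leading term x: no divisor's leading term divides it; move \tfrac{13}{2}x to the remainder.
  leading term y: no divisor's leading term divides it; move -\tfrac{481}{12}y to the remainder.
  leading term 1: no divisor's leading term divides it; move \tfrac{559}{12} to the remainder.
  remainder \tfrac{13}{2}x - \tfrac{481}{12}y + \tfrac{559}{12} ≠ 0; add k_3 = \tfrac{13}{2}x - \tfrac{481}{12}y + \tfrac{559}{12} to the basis.

S(h_1,k_3): lcm = xy. S = \tfrac{37}{6}y^{2} - \tfrac{38}{3}y + \tfrac{13}{2}.
  leading term y^{2}: no divisor's leading term divides it; move \tfrac{37}{6}y^{2} to the remainder.
  leading term y: no divisor's leading term divides it; move -\tfrac{38}{3}y to the remainder.
  leading term 1: no divisor's leading term divides it; move \tfrac{13}{2} to the remainder.
  remainder \tfrac{37}{6}y^{2} - \tfrac{38}{3}y + \tfrac{13}{2} ≠ 0; add k_4 = \tfrac{37}{6}y^{2} - \tfrac{38}{3}y + \tfrac{13}{2} to the basis.

S(h_2,k_3): lcm = x^{2}. S = \tfrac{37}{6}xy - \tfrac{11}{2}x + \tfrac{2}{3}.
  leading term xy: subtract (-\tfrac{37}{12})·h_1 from \tfrac{37}{6}xy - \tfrac{11}{2}x + \tfrac{2}{3} → -\tfrac{11}{2}x + \tfrac{407}{12}y - \tfrac{473}{12}
  leading term x: subtract (-\tfrac{11}{13})·k_3 from -\tfrac{11}{2}x + \tfrac{407}{12}y - \tfrac{473}{12} → 0
  remainder 0.

S(h_1,k_4): lcm = xy^{2}. S = \tfrac{76}{37}xy - \tfrac{39}{37}x - \tfrac{11}{2}y^{2} + \tfrac{13}{2}y.
  leading term xy: subtract (-\tfrac{38}{37})·h_1 from \tfrac{76}{37}xy - \tfrac{39}{37}x - \tfrac{11}{2}y^{2} + \tfrac{13}{2}y → -\tfrac{39}{37}x - \tfrac{11}{2}y^{2} + \tfrac{1317}{74}y - \tfrac{494}{37}
  leading term x: subtract (-\tfrac{6}{37})·k_3 from -\tfrac{39}{37}x - \tfrac{11}{2}y^{2} + \tfrac{1317}{74}y - \tfrac{494}{37} → -\tfrac{11}{2}y^{2} + \tfrac{418}{37}y - \tfrac{429}{74}
  leading term y^{2}: subtract (-\tfrac{33}{37})·k_4 from -\tfrac{11}{2}y^{2} + \tfrac{418}{37}y - \tfrac{429}{74} → 0
  remainder 0.

S(h_2,k_4): leading monomials are coprime, so the S-polynomial reduces to 0 (Buchberger's first criterion).
S(k_3,k_4): leading monomials are coprime, so the S-polynomial reduces to 0 (Buchberger's first criterion).
Every S-polynomial of the final basis reduces to 0, so we have a Gröbner basis.
Inter-reduce: drop elements whose leading term is divisible by another's, tail-reduce, and make monic.
Reduced Gröbner basis: {x - \tfrac{37}{6}y + \tfrac{43}{6}, y^{2} - \tfrac{76}{37}y + \tfrac{39}{37}}.

The two bases agree; hence the ideals are identical.
The same test decides containment: I ⊆ J iff every generator of I reduces to 0 modulo a Gröbner basis of J.

Yes, the ideals are equal.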